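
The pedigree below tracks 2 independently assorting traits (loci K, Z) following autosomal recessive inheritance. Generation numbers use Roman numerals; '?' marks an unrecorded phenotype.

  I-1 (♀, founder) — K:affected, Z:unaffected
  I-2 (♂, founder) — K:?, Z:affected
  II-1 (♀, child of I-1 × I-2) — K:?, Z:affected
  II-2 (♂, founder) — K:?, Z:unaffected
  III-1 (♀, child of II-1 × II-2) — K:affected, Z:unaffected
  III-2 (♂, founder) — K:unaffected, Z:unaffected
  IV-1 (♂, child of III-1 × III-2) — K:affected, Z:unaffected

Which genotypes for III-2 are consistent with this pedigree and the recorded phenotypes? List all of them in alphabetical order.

III-2 ∈ {Kk ZZ, Kk Zz}

K/I-1 aff ·: kk
K/I-2 ? ·: KK|Kk|kk
K/II-1 ? I-1×I-2: Kk|kk
K/II-2 ? ·: Kk|kk
K/III-1 aff II-1×II-2: kk
K/III-2 un ·: Kk
K/IV-1 aff III-1×III-2: kk
⇒ K over [I-1,I-2,II-1,II-2,III-1,III-2,IV-1]: 8 consistent
Z/I-1 un ·: Zz
Z/I-2 aff ·: zz
Z/II-1 aff I-1×I-2: zz
Z/II-2 un ·: ZZ|Zz
Z/III-1 un II-1×II-2: Zz
Z/III-2 un ·: ZZ|Zz
Z/IV-1 un III-1×III-2: ZZ|Zz
⇒ Z over [I-1,I-2,II-1,II-2,III-1,III-2,IV-1]: 8 consistent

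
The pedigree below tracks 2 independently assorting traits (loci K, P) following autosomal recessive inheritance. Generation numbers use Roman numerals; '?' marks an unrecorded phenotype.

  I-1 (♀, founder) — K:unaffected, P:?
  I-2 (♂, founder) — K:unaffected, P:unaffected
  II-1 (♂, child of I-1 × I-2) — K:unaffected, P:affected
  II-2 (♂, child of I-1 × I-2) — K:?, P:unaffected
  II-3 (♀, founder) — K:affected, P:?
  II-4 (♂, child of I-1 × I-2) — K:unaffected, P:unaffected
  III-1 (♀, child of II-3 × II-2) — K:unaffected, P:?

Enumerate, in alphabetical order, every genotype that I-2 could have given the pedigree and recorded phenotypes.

K/I-1 un ·: KK|Kk
K/I-2 un ·: KK|Kk
K/II-1 un I-1×I-2: KK|Kk
K/II-2 ? I-1×I-2: KK|Kk
K/II-3 aff ·: kk
K/II-4 un I-1×I-2: KK|Kk
K/III-1 un II-3×II-2: Kk
⇒ K over [I-1,I-2,II-1,II-2,II-3,II-4,III-1]: 25 consistent
P/I-1 ? ·: Pp|pp
P/I-2 un ·: Pp
P/II-1 aff I-1×I-2: pp
P/II-2 un I-1×I-2: PP|Pp
P/II-3 ? ·: PP|Pp|pp
P/II-4 un I-1×I-2: PP|Pp
P/III-1 ? II-3×II-2: PP|Pp|pp
⇒ P over [I-1,I-2,II-1,II-2,II-3,II-4,III-1]: 29 consistent

I-2 ∈ {KK Pp, Kk Pp}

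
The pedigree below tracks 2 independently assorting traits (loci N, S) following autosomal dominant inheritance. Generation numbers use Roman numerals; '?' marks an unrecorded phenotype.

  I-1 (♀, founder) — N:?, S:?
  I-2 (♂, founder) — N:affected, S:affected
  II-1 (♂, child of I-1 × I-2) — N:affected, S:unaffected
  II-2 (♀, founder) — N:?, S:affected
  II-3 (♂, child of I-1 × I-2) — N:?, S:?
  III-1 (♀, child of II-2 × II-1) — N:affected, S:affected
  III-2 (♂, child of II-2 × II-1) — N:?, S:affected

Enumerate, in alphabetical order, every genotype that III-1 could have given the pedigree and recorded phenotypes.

N/I-1 ? ·: nn|Nn|NN
N/I-2 aff ·: Nn|NN
N/II-1 aff I-1×I-2: Nn|NN
N/II-2 ? ·: nn|Nn|NN
N/II-3 ? I-1×I-2: nn|Nn|NN
N/III-1 aff II-2×II-1: Nn|NN
N/III-2 ? II-2×II-1: nn|Nn|NN
⇒ N over [I-1,I-2,II-1,II-2,II-3,III-1,III-2]: 168 consistent
S/I-1 ? ·: ss|Ss
S/I-2 aff ·: Ss
S/II-1 un I-1×I-2: ss
S/II-2 aff ·: Ss|SS
S/II-3 ? I-1×I-2: ss|Ss|SS
S/III-1 aff II-2×II-1: Ss
S/III-2 aff II-2×II-1: Ss
⇒ S over [I-1,I-2,II-1,II-2,II-3,III-1,III-2]: 10 consistent

III-1 ∈ {NN Ss, Nn Ss}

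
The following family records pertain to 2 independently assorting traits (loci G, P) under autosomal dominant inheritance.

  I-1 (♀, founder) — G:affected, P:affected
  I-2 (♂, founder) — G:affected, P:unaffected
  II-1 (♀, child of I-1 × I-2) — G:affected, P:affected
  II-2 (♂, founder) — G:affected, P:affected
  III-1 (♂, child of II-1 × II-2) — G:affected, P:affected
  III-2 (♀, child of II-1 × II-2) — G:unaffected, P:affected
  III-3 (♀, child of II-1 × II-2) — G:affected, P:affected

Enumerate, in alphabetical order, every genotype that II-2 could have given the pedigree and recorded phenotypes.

II-2 ∈ {Gg PP, Gg Pp}

G/I-1 aff ·: Gg|GG
G/I-2 aff ·: Gg|GG
G/II-1 aff I-1×I-2: Gg
G/II-2 aff ·: Gg
G/III-1 aff II-1×II-2: Gg|GG
G/III-2 un II-1×II-2: gg
G/III-3 aff II-1×II-2: Gg|GG
⇒ G over [I-1,I-2,II-1,II-2,III-1,III-2,III-3]: 12 consistent
P/I-1 aff ·: Pp|PP
P/I-2 un ·: pp
P/II-1 aff I-1×I-2: Pp
P/II-2 aff ·: Pp|PP
P/III-1 aff II-1×II-2: Pp|PP
P/III-2 aff II-1×II-2: Pp|PP
P/III-3 aff II-1×II-2: Pp|PP
⇒ P over [I-1,I-2,II-1,II-2,III-1,III-2,III-3]: 32 consistent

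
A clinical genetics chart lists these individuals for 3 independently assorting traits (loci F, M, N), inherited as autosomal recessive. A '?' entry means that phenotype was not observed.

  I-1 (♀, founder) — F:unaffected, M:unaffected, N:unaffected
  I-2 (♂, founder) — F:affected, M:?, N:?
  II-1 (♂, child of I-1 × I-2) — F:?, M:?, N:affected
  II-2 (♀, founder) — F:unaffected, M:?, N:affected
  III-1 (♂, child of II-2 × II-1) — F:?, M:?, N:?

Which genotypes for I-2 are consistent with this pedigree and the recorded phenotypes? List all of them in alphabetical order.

F/I-1 un ·: FF|Ff
F/I-2 aff ·: ff
F/II-1 ? I-1×I-2: Ff|ff
F/II-2 un ·: FF|Ff
F/III-1 ? II-2×II-1: FF|Ff|ff
⇒ F over [I-1,I-2,II-1,II-2,III-1]: 13 consistent
M/I-1 un ·: MM|Mm
M/I-2 ? ·: MM|Mm|mm
M/II-1 ? I-1×I-2: MM|Mm|mm
M/II-2 ? ·: MM|Mm|mm
M/III-1 ? II-2×II-1: MM|Mm|mm
⇒ M over [I-1,I-2,II-1,II-2,III-1]: 59 consistent
N/I-1 un ·: Nn
N/I-2 ? ·: Nn|nn
N/II-1 aff I-1×I-2: nn
N/II-2 aff ·: nn
N/III-1 ? II-2×II-1: nn
⇒ N over [I-1,I-2,II-1,II-2,III-1]: 2 consistent

I-2 ∈ {ff MM Nn, ff MM nn, ff Mm Nn, ff Mm nn, ff mm Nn, ff mm nn}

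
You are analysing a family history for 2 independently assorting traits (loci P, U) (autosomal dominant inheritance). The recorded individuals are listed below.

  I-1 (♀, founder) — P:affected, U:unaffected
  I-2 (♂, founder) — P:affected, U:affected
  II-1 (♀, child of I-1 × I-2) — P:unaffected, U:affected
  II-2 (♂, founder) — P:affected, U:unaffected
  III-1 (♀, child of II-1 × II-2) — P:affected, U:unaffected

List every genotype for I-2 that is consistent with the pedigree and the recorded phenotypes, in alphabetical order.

P/I-1 aff ·: Pp
P/I-2 aff ·: Pp
P/II-1 un I-1×I-2: pp
P/II-2 aff ·: Pp|PP
P/III-1 aff II-1×II-2: Pp
⇒ P over [I-1,I-2,II-1,II-2,III-1]: 2 consistent
U/I-1 un ·: uu
U/I-2 aff ·: Uu|UU
U/II-1 aff I-1×I-2: Uu
U/II-2 un ·: uu
U/III-1 un II-1×II-2: uu
⇒ U over [I-1,I-2,II-1,II-2,III-1]: 2 consistent

I-2 ∈ {Pp UU, Pp Uu}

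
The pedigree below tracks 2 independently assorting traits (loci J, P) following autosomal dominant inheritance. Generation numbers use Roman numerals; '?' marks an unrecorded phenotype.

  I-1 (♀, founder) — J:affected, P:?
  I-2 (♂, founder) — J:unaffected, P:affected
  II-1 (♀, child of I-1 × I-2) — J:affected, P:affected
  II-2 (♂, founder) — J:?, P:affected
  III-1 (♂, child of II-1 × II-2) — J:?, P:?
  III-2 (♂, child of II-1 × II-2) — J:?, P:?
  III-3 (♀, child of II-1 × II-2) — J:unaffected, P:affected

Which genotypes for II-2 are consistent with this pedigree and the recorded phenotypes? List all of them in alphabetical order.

II-2 ∈ {Jj PP, Jj Pp, jj PP, jj Pp}

J/I-1 aff ·: Jj|JJ
J/I-2 un ·: jj
J/II-1 aff I-1×I-2: Jj
J/II-2 ? ·: jj|Jj
J/III-1 ? II-1×II-2: jj|Jj|JJ
J/III-2 ? II-1×II-2: jj|Jj|JJ
J/III-3 un II-1×II-2: jj
⇒ J over [I-1,I-2,II-1,II-2,III-1,III-2,III-3]: 26 consistent
P/I-1 ? ·: pp|Pp|PP
P/I-2 aff ·: Pp|PP
P/II-1 aff I-1×I-2: Pp|PP
P/II-2 aff ·: Pp|PP
P/III-1 ? II-1×II-2: pp|Pp|PP
P/III-2 ? II-1×II-2: pp|Pp|PP
P/III-3 aff II-1×II-2: Pp|PP
⇒ P over [I-1,I-2,II-1,II-2,III-1,III-2,III-3]: 166 consistent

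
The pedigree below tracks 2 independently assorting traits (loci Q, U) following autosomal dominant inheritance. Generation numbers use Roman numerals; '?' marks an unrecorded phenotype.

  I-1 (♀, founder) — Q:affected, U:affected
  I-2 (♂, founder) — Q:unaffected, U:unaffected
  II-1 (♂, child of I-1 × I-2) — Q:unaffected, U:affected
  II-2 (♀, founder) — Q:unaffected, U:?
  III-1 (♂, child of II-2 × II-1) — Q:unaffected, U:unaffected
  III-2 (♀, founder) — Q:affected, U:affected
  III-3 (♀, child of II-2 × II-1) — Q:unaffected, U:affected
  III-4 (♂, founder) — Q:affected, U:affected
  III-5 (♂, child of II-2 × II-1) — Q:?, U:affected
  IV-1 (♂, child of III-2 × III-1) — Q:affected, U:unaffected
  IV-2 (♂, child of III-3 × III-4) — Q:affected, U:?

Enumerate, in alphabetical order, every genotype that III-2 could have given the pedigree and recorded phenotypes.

III-2 ∈ {QQ Uu, Qq Uu}

Q/I-1 aff ·: Qq
Q/I-2 un ·: qq
Q/II-1 un I-1×I-2: qq
Q/II-2 un ·: qq
Q/III-1 un II-2×II-1: qq
Q/III-2 aff ·: Qq|QQ
Q/III-3 un II-2×II-1: qq
Q/III-4 aff ·: Qq|QQ
Q/III-5 ? II-2×II-1: qq
Q/IV-1 aff III-2×III-1: Qq
Q/IV-2 aff III-3×III-4: Qq
⇒ Q over [I-1,I-2,II-1,II-2,III-1,III-2,III-3,III-4,III-5,IV-1,IV-2]: 4 consistent
U/I-1 aff ·: Uu|UU
U/I-2 un ·: uu
U/II-1 aff I-1×I-2: Uu
U/II-2 ? ·: uu|Uu
U/III-1 un II-2×II-1: uu
U/III-2 aff ·: Uu
U/III-3 aff II-2×II-1: Uu|UU
U/III-4 aff ·: Uu|UU
U/III-5 aff II-2×II-1: Uu|UU
U/IV-1 un III-2×III-1: uu
U/IV-2 ? III-3×III-4: uu|Uu|UU
⇒ U over [I-1,I-2,II-1,II-2,III-1,III-2,III-3,III-4,III-5,IV-1,IV-2]: 42 consistent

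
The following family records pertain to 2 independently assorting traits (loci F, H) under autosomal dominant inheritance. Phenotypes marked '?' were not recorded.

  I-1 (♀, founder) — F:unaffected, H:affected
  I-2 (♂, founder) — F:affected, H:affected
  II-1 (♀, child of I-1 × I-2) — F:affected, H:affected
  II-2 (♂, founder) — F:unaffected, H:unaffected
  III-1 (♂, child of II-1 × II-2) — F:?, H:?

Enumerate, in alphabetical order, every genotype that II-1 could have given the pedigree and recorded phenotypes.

F/I-1 un ·: ff
F/I-2 aff ·: Ff|FF
F/II-1 aff I-1×I-2: Ff
F/II-2 un ·: ff
F/III-1 ? II-1×II-2: ff|Ff
⇒ F over [I-1,I-2,II-1,II-2,III-1]: 4 consistent
H/I-1 aff ·: Hh|HH
H/I-2 aff ·: Hh|HH
H/II-1 aff I-1×I-2: Hh|HH
H/II-2 un ·: hh
H/III-1 ? II-1×II-2: hh|Hh
⇒ H over [I-1,I-2,II-1,II-2,III-1]: 10 consistent

II-1 ∈ {Ff HH, Ff Hh}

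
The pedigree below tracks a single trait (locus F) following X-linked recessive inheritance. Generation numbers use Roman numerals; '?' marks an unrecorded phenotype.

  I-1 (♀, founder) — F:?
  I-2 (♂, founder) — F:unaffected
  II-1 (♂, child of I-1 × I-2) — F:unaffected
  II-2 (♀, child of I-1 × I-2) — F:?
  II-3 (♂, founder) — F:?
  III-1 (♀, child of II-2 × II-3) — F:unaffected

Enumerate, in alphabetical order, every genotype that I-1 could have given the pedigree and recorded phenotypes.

I-1 ∈ {X^FX^F, X^FX^f}

F/I-1 ? ·: X^FX^F|X^FX^f
F/I-2 un ·: X^FY
F/II-1 un I-1×I-2: X^FY
F/II-2 ? I-1×I-2: X^FX^F|X^FX^f
F/II-3 ? ·: X^FY|X^fY
F/III-1 un II-2×II-3: X^FX^F|X^FX^f
⇒ F over [I-1,I-2,II-1,II-2,II-3,III-1]: 7 consistent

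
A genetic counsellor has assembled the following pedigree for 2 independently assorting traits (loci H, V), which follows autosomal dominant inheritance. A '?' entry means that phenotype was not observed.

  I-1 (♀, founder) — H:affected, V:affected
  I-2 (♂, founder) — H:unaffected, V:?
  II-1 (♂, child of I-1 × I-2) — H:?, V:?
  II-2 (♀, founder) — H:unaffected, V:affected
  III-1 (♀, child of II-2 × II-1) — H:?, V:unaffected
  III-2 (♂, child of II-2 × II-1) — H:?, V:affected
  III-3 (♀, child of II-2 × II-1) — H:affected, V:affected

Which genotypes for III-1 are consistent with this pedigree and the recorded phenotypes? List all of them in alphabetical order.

III-1 ∈ {Hh vv, hh vv}

H/I-1 aff ·: Hh|HH
H/I-2 un ·: hh
H/II-1 ? I-1×I-2: Hh
H/II-2 un ·: hh
H/III-1 ? II-2×II-1: hh|Hh
H/III-2 ? II-2×II-1: hh|Hh
H/III-3 aff II-2×II-1: Hh
⇒ H over [I-1,I-2,II-1,II-2,III-1,III-2,III-3]: 8 consistent
V/I-1 aff ·: Vv|VV
V/I-2 ? ·: vv|Vv|VV
V/II-1 ? I-1×I-2: vv|Vv
V/II-2 aff ·: Vv
V/III-1 un II-2×II-1: vv
V/III-2 aff II-2×II-1: Vv|VV
V/III-3 aff II-2×II-1: Vv|VV
⇒ V over [I-1,I-2,II-1,II-2,III-1,III-2,III-3]: 22 consistent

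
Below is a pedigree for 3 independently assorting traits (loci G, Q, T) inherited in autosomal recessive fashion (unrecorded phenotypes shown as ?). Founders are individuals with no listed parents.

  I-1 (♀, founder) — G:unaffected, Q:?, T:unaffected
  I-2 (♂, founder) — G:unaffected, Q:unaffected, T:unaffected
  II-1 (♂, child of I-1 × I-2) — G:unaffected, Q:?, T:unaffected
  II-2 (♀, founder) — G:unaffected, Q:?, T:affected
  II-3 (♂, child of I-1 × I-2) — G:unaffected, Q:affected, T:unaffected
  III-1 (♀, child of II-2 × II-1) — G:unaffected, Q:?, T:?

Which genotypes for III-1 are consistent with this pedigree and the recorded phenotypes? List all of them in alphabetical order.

G/I-1 un ·: GG|Gg
G/I-2 un ·: GG|Gg
G/II-1 un I-1×I-2: GG|Gg
G/II-2 un ·: GG|Gg
G/II-3 un I-1×I-2: GG|Gg
G/III-1 un II-2×II-1: GG|Gg
⇒ G over [I-1,I-2,II-1,II-2,II-3,III-1]: 45 consistent
Q/I-1 ? ·: Qq|qq
Q/I-2 un ·: Qq
Q/II-1 ? I-1×I-2: QQ|Qq|qq
Q/II-2 ? ·: QQ|Qq|qq
Q/II-3 aff I-1×I-2: qq
Q/III-1 ? II-2×II-1: QQ|Qq|qq
⇒ Q over [I-1,I-2,II-1,II-2,II-3,III-1]: 26 consistent
T/I-1 un ·: TT|Tt
T/I-2 un ·: TT|Tt
T/II-1 un I-1×I-2: TT|Tt
T/II-2 aff ·: tt
T/II-3 un I-1×I-2: TT|Tt
T/III-1 ? II-2×II-1: Tt|tt
⇒ T over [I-1,I-2,II-1,II-2,II-3,III-1]: 19 consistent

III-1 ∈ {GG QQ Tt, GG QQ tt, GG Qq Tt, GG Qq tt, GG qq Tt, GG qq tt, Gg QQ Tt, Gg QQ tt, Gg Qq Tt, Gg Qq tt, Gg qq Tt, Gg qq tt}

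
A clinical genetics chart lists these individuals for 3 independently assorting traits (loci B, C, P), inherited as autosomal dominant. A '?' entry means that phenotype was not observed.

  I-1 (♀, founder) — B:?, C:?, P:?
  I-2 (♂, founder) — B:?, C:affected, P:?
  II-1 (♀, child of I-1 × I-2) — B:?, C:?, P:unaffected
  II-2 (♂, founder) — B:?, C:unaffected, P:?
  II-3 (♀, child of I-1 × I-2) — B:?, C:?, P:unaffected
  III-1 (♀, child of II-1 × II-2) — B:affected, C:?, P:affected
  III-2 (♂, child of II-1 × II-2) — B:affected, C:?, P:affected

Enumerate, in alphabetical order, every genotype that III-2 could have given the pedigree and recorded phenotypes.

III-2 ∈ {BB Cc Pp, BB cc Pp, Bb Cc Pp, Bb cc Pp}

B/I-1 ? ·: bb|Bb|BB
B/I-2 ? ·: bb|Bb|BB
B/II-1 ? I-1×I-2: bb|Bb|BB
B/II-2 ? ·: bb|Bb|BB
B/II-3 ? I-1×I-2: bb|Bb|BB
B/III-1 aff II-1×II-2: Bb|BB
B/III-2 aff II-1×II-2: Bb|BB
⇒ B over [I-1,I-2,II-1,II-2,II-3,III-1,III-2]: 181 consistent
C/I-1 ? ·: cc|Cc|CC
C/I-2 aff ·: Cc|CC
C/II-1 ? I-1×I-2: cc|Cc|CC
C/II-2 un ·: cc
C/II-3 ? I-1×I-2: cc|Cc|CC
C/III-1 ? II-1×II-2: cc|Cc
C/III-2 ? II-1×II-2: cc|Cc
⇒ C over [I-1,I-2,II-1,II-2,II-3,III-1,III-2]: 53 consistent
P/I-1 ? ·: pp|Pp
P/I-2 ? ·: pp|Pp
P/II-1 un I-1×I-2: pp
P/II-2 ? ·: Pp|PP
P/II-3 un I-1×I-2: pp
P/III-1 aff II-1×II-2: Pp
P/III-2 aff II-1×II-2: Pp
⇒ P over [I-1,I-2,II-1,II-2,II-3,III-1,III-2]: 8 consistent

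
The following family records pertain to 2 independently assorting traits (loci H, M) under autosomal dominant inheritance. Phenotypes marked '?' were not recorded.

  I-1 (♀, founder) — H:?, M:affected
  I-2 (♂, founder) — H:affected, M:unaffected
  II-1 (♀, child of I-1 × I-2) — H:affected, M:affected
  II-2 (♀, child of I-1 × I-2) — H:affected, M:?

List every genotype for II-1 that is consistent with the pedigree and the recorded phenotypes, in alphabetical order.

II-1 ∈ {HH Mm, Hh Mm}

H/I-1 ? ·: hh|Hh|HH
H/I-2 aff ·: Hh|HH
H/II-1 aff I-1×I-2: Hh|HH
H/II-2 aff I-1×I-2: Hh|HH
⇒ H over [I-1,I-2,II-1,II-2]: 15 consistent
M/I-1 aff ·: Mm|MM
M/I-2 un ·: mm
M/II-1 aff I-1×I-2: Mm
M/II-2 ? I-1×I-2: mm|Mm
⇒ M over [I-1,I-2,II-1,II-2]: 3 consistent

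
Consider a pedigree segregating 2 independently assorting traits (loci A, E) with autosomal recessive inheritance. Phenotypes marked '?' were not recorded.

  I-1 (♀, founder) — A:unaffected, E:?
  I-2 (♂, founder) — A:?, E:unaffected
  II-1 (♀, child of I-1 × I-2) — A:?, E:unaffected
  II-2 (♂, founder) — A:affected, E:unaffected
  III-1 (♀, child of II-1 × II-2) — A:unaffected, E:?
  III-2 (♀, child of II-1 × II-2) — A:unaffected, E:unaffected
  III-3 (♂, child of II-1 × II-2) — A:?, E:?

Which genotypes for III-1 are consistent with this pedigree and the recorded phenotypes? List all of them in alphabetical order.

III-1 ∈ {Aa EE, Aa Ee, Aa ee}

A/I-1 un ·: AA|Aa
A/I-2 ? ·: AA|Aa|aa
A/II-1 ? I-1×I-2: AA|Aa
A/II-2 aff ·: aa
A/III-1 un II-1×II-2: Aa
A/III-2 un II-1×II-2: Aa
A/III-3 ? II-1×II-2: Aa|aa
⇒ A over [I-1,I-2,II-1,II-2,III-1,III-2,III-3]: 14 consistent
E/I-1 ? ·: EE|Ee|ee
E/I-2 un ·: EE|Ee
E/II-1 un I-1×I-2: EE|Ee
E/II-2 un ·: EE|Ee
E/III-1 ? II-1×II-2: EE|Ee|ee
E/III-2 un II-1×II-2: EE|Ee
E/III-3 ? II-1×II-2: EE|Ee|ee
⇒ E over [I-1,I-2,II-1,II-2,III-1,III-2,III-3]: 166 consistent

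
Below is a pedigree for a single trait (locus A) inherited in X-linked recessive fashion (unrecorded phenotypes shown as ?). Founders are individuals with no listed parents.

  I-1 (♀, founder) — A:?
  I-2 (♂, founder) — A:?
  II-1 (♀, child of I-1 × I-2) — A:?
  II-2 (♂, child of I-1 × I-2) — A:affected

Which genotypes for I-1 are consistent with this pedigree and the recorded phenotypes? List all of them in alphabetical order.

I-1 ∈ {X^AX^a, X^aX^a}

A/I-1 ? ·: X^AX^a|X^aX^a
A/I-2 ? ·: X^AY|X^aY
A/II-1 ? I-1×I-2: X^AX^A|X^AX^a|X^aX^a
A/II-2 aff I-1×I-2: X^aY
⇒ A over [I-1,I-2,II-1,II-2]: 6 consistent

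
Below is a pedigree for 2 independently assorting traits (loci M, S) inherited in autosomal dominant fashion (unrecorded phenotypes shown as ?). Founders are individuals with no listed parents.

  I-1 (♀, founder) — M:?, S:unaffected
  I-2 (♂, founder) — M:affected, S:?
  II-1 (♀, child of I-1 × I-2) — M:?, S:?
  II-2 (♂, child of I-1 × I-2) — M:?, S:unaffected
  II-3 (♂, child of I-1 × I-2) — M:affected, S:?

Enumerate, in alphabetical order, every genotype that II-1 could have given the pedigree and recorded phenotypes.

II-1 ∈ {MM Ss, MM ss, Mm Ss, Mm ss, mm Ss, mm ss}

M/I-1 ? ·: mm|Mm|MM
M/I-2 aff ·: Mm|MM
M/II-1 ? I-1×I-2: mm|Mm|MM
M/II-2 ? I-1×I-2: mm|Mm|MM
M/II-3 aff I-1×I-2: Mm|MM
⇒ M over [I-1,I-2,II-1,II-2,II-3]: 40 consistent
S/I-1 un ·: ss
S/I-2 ? ·: ss|Ss
S/II-1 ? I-1×I-2: ss|Ss
S/II-2 un I-1×I-2: ss
S/II-3 ? I-1×I-2: ss|Ss
⇒ S over [I-1,I-2,II-1,II-2,II-3]: 5 consistent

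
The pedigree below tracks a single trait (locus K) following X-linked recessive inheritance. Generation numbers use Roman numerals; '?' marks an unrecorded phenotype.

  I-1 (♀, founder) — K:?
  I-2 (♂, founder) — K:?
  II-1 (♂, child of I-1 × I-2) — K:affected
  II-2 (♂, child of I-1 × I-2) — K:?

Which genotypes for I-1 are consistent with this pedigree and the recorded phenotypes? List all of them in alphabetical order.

K/I-1 ? ·: X^KX^k|X^kX^k
K/I-2 ? ·: X^KY|X^kY
K/II-1 aff I-1×I-2: X^kY
K/II-2 ? I-1×I-2: X^KY|X^kY
⇒ K over [I-1,I-2,II-1,II-2]: 6 consistent

I-1 ∈ {X^KX^k, X^kX^k}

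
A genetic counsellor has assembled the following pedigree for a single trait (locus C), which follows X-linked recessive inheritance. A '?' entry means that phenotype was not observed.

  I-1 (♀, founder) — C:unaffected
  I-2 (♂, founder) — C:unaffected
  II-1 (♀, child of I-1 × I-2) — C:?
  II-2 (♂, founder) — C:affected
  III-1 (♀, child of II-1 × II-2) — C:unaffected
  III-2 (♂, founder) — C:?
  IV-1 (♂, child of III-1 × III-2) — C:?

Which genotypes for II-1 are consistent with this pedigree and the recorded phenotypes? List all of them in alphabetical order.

II-1 ∈ {X^CX^C, X^CX^c}

C/I-1 un ·: X^CX^C|X^CX^c
C/I-2 un ·: X^CY
C/II-1 ? I-1×I-2: X^CX^C|X^CX^c
C/II-2 aff ·: X^cY
C/III-1 un II-1×II-2: X^CX^c
C/III-2 ? ·: X^CY|X^cY
C/IV-1 ? III-1×III-2: X^CY|X^cY
⇒ C over [I-1,I-2,II-1,II-2,III-1,III-2,IV-1]: 12 consistent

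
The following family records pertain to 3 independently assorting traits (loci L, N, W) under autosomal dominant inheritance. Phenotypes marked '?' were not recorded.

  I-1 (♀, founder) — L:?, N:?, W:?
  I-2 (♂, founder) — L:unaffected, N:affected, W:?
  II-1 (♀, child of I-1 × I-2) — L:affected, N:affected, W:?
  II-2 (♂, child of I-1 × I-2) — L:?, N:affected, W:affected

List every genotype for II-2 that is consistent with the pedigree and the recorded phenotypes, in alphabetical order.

L/I-1 ? ·: Ll|LL
L/I-2 un ·: ll
L/II-1 aff I-1×I-2: Ll
L/II-2 ? I-1×I-2: ll|Ll
⇒ L over [I-1,I-2,II-1,II-2]: 3 consistent
N/I-1 ? ·: nn|Nn|NN
N/I-2 aff ·: Nn|NN
N/II-1 aff I-1×I-2: Nn|NN
N/II-2 aff I-1×I-2: Nn|NN
⇒ N over [I-1,I-2,II-1,II-2]: 15 consistent
W/I-1 ? ·: ww|Ww|WW
W/I-2 ? ·: ww|Ww|WW
W/II-1 ? I-1×I-2: ww|Ww|WW
W/II-2 aff I-1×I-2: Ww|WW
⇒ W over [I-1,I-2,II-1,II-2]: 21 consistent

II-2 ∈ {Ll NN WW, Ll NN Ww, Ll Nn WW, Ll Nn Ww, ll NN WW, ll NN Ww, ll Nn WW, ll Nn Ww}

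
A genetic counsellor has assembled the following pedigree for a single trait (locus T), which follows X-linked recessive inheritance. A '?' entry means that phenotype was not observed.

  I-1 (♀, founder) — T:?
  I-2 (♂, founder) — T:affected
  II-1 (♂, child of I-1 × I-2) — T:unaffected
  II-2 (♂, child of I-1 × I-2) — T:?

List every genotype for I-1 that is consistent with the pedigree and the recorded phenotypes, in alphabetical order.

I-1 ∈ {X^TX^T, X^TX^t}

T/I-1 ? ·: X^TX^T|X^TX^t
T/I-2 aff ·: X^tY
T/II-1 un I-1×I-2: X^TY
T/II-2 ? I-1×I-2: X^TY|X^tY
⇒ T over [I-1,I-2,II-1,II-2]: 3 consistent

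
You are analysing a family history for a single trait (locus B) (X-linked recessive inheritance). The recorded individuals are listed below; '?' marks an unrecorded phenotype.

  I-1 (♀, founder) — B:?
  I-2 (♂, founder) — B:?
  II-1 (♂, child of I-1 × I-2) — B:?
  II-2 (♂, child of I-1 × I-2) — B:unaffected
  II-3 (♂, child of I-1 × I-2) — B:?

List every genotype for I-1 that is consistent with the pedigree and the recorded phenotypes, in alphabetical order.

B/I-1 ? ·: X^BX^B|X^BX^b
B/I-2 ? ·: X^BY|X^bY
B/II-1 ? I-1×I-2: X^BY|X^bY
B/II-2 un I-1×I-2: X^BY
B/II-3 ? I-1×I-2: X^BY|X^bY
⇒ B over [I-1,I-2,II-1,II-2,II-3]: 10 consistent

I-1 ∈ {X^BX^B, X^BX^b}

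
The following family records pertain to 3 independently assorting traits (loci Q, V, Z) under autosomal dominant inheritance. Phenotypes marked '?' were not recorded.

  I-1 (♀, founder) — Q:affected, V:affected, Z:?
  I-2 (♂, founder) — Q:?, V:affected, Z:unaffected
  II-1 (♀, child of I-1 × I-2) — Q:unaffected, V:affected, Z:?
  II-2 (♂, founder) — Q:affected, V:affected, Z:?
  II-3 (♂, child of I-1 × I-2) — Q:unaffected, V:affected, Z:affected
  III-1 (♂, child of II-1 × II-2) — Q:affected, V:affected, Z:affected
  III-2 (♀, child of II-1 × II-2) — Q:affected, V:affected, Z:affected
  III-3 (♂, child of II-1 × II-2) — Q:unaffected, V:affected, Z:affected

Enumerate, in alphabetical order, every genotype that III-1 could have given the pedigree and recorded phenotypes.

Q/I-1 aff ·: Qq
Q/I-2 ? ·: qq|Qq
Q/II-1 un I-1×I-2: qq
Q/II-2 aff ·: Qq
Q/II-3 un I-1×I-2: qq
Q/III-1 aff II-1×II-2: Qq
Q/III-2 aff II-1×II-2: Qq
Q/III-3 un II-1×II-2: qq
⇒ Q over [I-1,I-2,II-1,II-2,II-3,III-1,III-2,III-3]: 2 consistent
V/I-1 aff ·: Vv|VV
V/I-2 aff ·: Vv|VV
V/II-1 aff I-1×I-2: Vv|VV
V/II-2 aff ·: Vv|VV
V/II-3 aff I-1×I-2: Vv|VV
V/III-1 aff II-1×II-2: Vv|VV
V/III-2 aff II-1×II-2: Vv|VV
V/III-3 aff II-1×II-2: Vv|VV
⇒ V over [I-1,I-2,II-1,II-2,II-3,III-1,III-2,III-3]: 159 consistent
Z/I-1 ? ·: Zz|ZZ
Z/I-2 un ·: zz
Z/II-1 ? I-1×I-2: zz|Zz
Z/II-2 ? ·: zz|Zz|ZZ
Z/II-3 aff I-1×I-2: Zz
Z/III-1 aff II-1×II-2: Zz|ZZ
Z/III-2 aff II-1×II-2: Zz|ZZ
Z/III-3 aff II-1×II-2: Zz|ZZ
⇒ Z over [I-1,I-2,II-1,II-2,II-3,III-1,III-2,III-3]: 36 consistent

III-1 ∈ {Qq VV ZZ, Qq VV Zz, Qq Vv ZZ, Qq Vv Zz}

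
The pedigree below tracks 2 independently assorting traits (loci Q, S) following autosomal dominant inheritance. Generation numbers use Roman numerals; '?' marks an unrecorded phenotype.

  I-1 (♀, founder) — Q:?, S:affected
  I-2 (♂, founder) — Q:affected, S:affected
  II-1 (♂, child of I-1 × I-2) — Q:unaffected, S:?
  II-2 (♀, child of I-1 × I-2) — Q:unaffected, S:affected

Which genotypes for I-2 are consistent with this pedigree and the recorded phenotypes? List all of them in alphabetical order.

Q/I-1 ? ·: qq|Qq
Q/I-2 aff ·: Qq
Q/II-1 un I-1×I-2: qq
Q/II-2 un I-1×I-2: qq
⇒ Q over [I-1,I-2,II-1,II-2]: 2 consistent
S/I-1 aff ·: Ss|SS
S/I-2 aff ·: Ss|SS
S/II-1 ? I-1×I-2: ss|Ss|SS
S/II-2 aff I-1×I-2: Ss|SS
⇒ S over [I-1,I-2,II-1,II-2]: 15 consistent

I-2 ∈ {Qq SS, Qq Ss}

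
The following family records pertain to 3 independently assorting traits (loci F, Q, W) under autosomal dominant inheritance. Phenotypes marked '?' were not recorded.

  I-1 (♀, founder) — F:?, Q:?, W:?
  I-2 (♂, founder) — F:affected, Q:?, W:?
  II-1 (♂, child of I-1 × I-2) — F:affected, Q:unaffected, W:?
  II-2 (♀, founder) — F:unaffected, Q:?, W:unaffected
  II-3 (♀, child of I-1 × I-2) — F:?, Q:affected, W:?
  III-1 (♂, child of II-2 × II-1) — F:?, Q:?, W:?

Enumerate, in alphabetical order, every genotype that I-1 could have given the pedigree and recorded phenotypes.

F/I-1 ? ·: ff|Ff|FF
F/I-2 aff ·: Ff|FF
F/II-1 aff I-1×I-2: Ff|FF
F/II-2 un ·: ff
F/II-3 ? I-1×I-2: ff|Ff|FF
F/III-1 ? II-2×II-1: ff|Ff
⇒ F over [I-1,I-2,II-1,II-2,II-3,III-1]: 28 consistent
Q/I-1 ? ·: qq|Qq
Q/I-2 ? ·: qq|Qq
Q/II-1 un I-1×I-2: qq
Q/II-2 ? ·: qq|Qq|QQ
Q/II-3 aff I-1×I-2: Qq|QQ
Q/III-1 ? II-2×II-1: qq|Qq
⇒ Q over [I-1,I-2,II-1,II-2,II-3,III-1]: 16 consistent
W/I-1 ? ·: ww|Ww|WW
W/I-2 ? ·: ww|Ww|WW
W/II-1 ? I-1×I-2: ww|Ww|WW
W/II-2 un ·: ww
W/II-3 ? I-1×I-2: ww|Ww|WW
W/III-1 ? II-2×II-1: ww|Ww
⇒ W over [I-1,I-2,II-1,II-2,II-3,III-1]: 42 consistent

I-1 ∈ {FF Qq WW, FF Qq Ww, FF Qq ww, FF qq WW, FF qq Ww, FF qq ww, Ff Qq WW, Ff Qq Ww, Ff Qq ww, Ff qq WW, Ff qq Ww, Ff qq ww, ff Qq WW, ff Qq Ww, ff Qq ww, ff qq WW, ff qq Ww, ff qq ww}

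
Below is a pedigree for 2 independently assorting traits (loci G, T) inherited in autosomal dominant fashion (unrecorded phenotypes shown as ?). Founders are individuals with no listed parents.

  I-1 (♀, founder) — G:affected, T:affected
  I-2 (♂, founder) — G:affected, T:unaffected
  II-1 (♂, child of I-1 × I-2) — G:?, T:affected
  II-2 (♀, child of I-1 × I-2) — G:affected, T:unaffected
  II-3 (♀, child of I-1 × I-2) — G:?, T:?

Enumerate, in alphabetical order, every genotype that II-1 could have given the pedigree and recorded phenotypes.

II-1 ∈ {GG Tt, Gg Tt, gg Tt}

G/I-1 aff ·: Gg|GG
G/I-2 aff ·: Gg|GG
G/II-1 ? I-1×I-2: gg|Gg|GG
G/II-2 aff I-1×I-2: Gg|GG
G/II-3 ? I-1×I-2: gg|Gg|GG
⇒ G over [I-1,I-2,II-1,II-2,II-3]: 35 consistent
T/I-1 aff ·: Tt
T/I-2 un ·: tt
T/II-1 aff I-1×I-2: Tt
T/II-2 un I-1×I-2: tt
T/II-3 ? I-1×I-2: tt|Tt
⇒ T over [I-1,I-2,II-1,II-2,II-3]: 2 consistent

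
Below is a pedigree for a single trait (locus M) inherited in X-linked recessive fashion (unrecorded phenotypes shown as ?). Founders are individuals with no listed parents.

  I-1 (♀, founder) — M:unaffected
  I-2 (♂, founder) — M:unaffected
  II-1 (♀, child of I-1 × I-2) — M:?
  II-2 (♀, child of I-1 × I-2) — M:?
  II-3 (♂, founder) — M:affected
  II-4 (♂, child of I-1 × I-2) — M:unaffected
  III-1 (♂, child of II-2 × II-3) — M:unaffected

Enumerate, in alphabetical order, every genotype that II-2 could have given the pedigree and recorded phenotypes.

M/I-1 un ·: X^MX^M|X^MX^m
M/I-2 un ·: X^MY
M/II-1 ? I-1×I-2: X^MX^M|X^MX^m
M/II-2 ? I-1×I-2: X^MX^M|X^MX^m
M/II-3 aff ·: X^mY
M/II-4 un I-1×I-2: X^MY
M/III-1 un II-2×II-3: X^MY
⇒ M over [I-1,I-2,II-1,II-2,II-3,II-4,III-1]: 5 consistent

II-2 ∈ {X^MX^M, X^MX^m}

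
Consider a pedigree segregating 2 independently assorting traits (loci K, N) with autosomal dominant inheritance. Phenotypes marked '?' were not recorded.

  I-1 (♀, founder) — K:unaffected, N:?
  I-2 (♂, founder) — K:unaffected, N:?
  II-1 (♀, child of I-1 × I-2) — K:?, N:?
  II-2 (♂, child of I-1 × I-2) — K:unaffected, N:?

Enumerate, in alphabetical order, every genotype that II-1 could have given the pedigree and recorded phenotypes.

II-1 ∈ {kk NN, kk Nn, kk nn}

K/I-1 un ·: kk
K/I-2 un ·: kk
K/II-1 ? I-1×I-2: kk
K/II-2 un I-1×I-2: kk
⇒ K over [I-1,I-2,II-1,II-2]: 1 consistent
N/I-1 ? ·: nn|Nn|NN
N/I-2 ? ·: nn|Nn|NN
N/II-1 ? I-1×I-2: nn|Nn|NN
N/II-2 ? I-1×I-2: nn|Nn|NN
⇒ N over [I-1,I-2,II-1,II-2]: 29 consistent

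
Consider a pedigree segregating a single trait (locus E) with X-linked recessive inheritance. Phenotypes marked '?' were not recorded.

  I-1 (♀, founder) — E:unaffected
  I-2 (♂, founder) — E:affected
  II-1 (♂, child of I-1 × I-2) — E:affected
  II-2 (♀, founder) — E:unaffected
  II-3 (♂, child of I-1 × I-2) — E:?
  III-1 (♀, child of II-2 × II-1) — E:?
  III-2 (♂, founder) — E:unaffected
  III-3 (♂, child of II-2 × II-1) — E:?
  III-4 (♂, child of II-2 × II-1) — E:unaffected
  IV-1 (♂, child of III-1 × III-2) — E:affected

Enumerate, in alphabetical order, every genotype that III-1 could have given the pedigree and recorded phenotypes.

III-1 ∈ {X^EX^e, X^eX^e}

E/I-1 un ·: X^EX^e
E/I-2 aff ·: X^eY
E/II-1 aff I-1×I-2: X^eY
E/II-2 un ·: X^EX^E|X^EX^e
E/II-3 ? I-1×I-2: X^EY|X^eY
E/III-1 ? II-2×II-1: X^EX^e|X^eX^e
E/III-2 un ·: X^EY
E/III-3 ? II-2×II-1: X^EY|X^eY
E/III-4 un II-2×II-1: X^EY
E/IV-1 aff III-1×III-2: X^eY
⇒ E over [I-1,I-2,II-1,II-2,II-3,III-1,III-2,III-3,III-4,IV-1]: 10 consistent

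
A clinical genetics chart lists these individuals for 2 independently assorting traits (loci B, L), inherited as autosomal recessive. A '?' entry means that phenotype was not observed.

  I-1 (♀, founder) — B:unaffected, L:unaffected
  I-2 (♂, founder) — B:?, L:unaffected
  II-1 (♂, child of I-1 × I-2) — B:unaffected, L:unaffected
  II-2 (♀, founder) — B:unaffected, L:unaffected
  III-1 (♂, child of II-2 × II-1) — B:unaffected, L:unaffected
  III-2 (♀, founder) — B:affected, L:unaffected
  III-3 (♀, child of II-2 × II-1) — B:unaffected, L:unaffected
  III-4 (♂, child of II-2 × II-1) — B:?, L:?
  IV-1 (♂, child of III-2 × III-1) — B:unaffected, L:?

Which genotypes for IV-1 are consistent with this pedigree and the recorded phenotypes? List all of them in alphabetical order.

IV-1 ∈ {Bb LL, Bb Ll, Bb ll}

B/I-1 un ·: BB|Bb
B/I-2 ? ·: BB|Bb|bb
B/II-1 un I-1×I-2: BB|Bb
B/II-2 un ·: BB|Bb
B/III-1 un II-2×II-1: BB|Bb
B/III-2 aff ·: bb
B/III-3 un II-2×II-1: BB|Bb
B/III-4 ? II-2×II-1: BB|Bb|bb
B/IV-1 un III-2×III-1: Bb
⇒ B over [I-1,I-2,II-1,II-2,III-1,III-2,III-3,III-4,IV-1]: 136 consistent
L/I-1 un ·: LL|Ll
L/I-2 un ·: LL|Ll
L/II-1 un I-1×I-2: LL|Ll
L/II-2 un ·: LL|Ll
L/III-1 un II-2×II-1: LL|Ll
L/III-2 un ·: LL|Ll
L/III-3 un II-2×II-1: LL|Ll
L/III-4 ? II-2×II-1: LL|Ll|ll
L/IV-1 ? III-2×III-1: LL|Ll|ll
⇒ L over [I-1,I-2,II-1,II-2,III-1,III-2,III-3,III-4,IV-1]: 380 consistent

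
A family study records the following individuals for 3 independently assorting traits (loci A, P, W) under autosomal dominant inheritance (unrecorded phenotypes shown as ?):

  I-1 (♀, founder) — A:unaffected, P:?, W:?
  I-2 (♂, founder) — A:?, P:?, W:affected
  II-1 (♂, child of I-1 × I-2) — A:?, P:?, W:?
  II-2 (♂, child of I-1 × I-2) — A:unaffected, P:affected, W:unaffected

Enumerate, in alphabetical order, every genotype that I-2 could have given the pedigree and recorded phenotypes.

A/I-1 un ·: aa
A/I-2 ? ·: aa|Aa
A/II-1 ? I-1×I-2: aa|Aa
A/II-2 un I-1×I-2: aa
⇒ A over [I-1,I-2,II-1,II-2]: 3 consistent
P/I-1 ? ·: pp|Pp|PP
P/I-2 ? ·: pp|Pp|PP
P/II-1 ? I-1×I-2: pp|Pp|PP
P/II-2 aff I-1×I-2: Pp|PP
⇒ P over [I-1,I-2,II-1,II-2]: 21 consistent
W/I-1 ? ·: ww|Ww
W/I-2 aff ·: Ww
W/II-1 ? I-1×I-2: ww|Ww|WW
W/II-2 un I-1×I-2: ww
⇒ W over [I-1,I-2,II-1,II-2]: 5 consistent

I-2 ∈ {Aa PP Ww, Aa Pp Ww, Aa pp Ww, aa PP Ww, aa Pp Ww, aa pp Ww}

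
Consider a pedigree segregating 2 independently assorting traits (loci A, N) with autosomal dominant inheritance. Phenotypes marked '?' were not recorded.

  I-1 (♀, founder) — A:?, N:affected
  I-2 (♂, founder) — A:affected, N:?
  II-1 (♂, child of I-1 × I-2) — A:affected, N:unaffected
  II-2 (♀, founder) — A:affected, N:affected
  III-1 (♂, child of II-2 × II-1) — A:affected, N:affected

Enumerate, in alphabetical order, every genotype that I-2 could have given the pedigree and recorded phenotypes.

I-2 ∈ {AA Nn, AA nn, Aa Nn, Aa nn}

A/I-1 ? ·: aa|Aa|AA
A/I-2 aff ·: Aa|AA
A/II-1 aff I-1×I-2: Aa|AA
A/II-2 aff ·: Aa|AA
A/III-1 aff II-2×II-1: Aa|AA
⇒ A over [I-1,I-2,II-1,II-2,III-1]: 32 consistent
N/I-1 aff ·: Nn
N/I-2 ? ·: nn|Nn
N/II-1 un I-1×I-2: nn
N/II-2 aff ·: Nn|NN
N/III-1 aff II-2×II-1: Nn
⇒ N over [I-1,I-2,II-1,II-2,III-1]: 4 consistent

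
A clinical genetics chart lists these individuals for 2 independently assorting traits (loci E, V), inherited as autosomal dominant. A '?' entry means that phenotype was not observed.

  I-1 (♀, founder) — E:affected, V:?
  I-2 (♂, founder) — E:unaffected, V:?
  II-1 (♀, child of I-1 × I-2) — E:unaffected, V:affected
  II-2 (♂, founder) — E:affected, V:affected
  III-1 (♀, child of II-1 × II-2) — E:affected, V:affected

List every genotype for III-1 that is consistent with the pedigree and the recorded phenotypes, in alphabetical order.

E/I-1 aff ·: Ee
E/I-2 un ·: ee
E/II-1 un I-1×I-2: ee
E/II-2 aff ·: Ee|EE
E/III-1 aff II-1×II-2: Ee
⇒ E over [I-1,I-2,II-1,II-2,III-1]: 2 consistent
V/I-1 ? ·: vv|Vv|VV
V/I-2 ? ·: vv|Vv|VV
V/II-1 aff I-1×I-2: Vv|VV
V/II-2 aff ·: Vv|VV
V/III-1 aff II-1×II-2: Vv|VV
⇒ V over [I-1,I-2,II-1,II-2,III-1]: 40 consistent

III-1 ∈ {Ee VV, Ee Vv}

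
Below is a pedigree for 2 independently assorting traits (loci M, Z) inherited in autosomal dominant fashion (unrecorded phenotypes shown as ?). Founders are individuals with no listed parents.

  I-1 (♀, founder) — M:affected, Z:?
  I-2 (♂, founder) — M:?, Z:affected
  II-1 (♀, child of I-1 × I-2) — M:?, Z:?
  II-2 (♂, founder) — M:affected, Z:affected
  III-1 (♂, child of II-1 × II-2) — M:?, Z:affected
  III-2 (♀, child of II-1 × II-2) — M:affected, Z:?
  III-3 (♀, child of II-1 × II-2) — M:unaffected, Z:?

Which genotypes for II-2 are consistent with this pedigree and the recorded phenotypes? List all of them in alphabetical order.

M/I-1 aff ·: Mm|MM
M/I-2 ? ·: mm|Mm|MM
M/II-1 ? I-1×I-2: mm|Mm
M/II-2 aff ·: Mm
M/III-1 ? II-1×II-2: mm|Mm|MM
M/III-2 aff II-1×II-2: Mm|MM
M/III-3 un II-1×II-2: mm
⇒ M over [I-1,I-2,II-1,II-2,III-1,III-2,III-3]: 34 consistent
Z/I-1 ? ·: zz|Zz|ZZ
Z/I-2 aff ·: Zz|ZZ
Z/II-1 ? I-1×I-2: zz|Zz|ZZ
Z/II-2 aff ·: Zz|ZZ
Z/III-1 aff II-1×II-2: Zz|ZZ
Z/III-2 ? II-1×II-2: zz|Zz|ZZ
Z/III-3 ? II-1×II-2: zz|Zz|ZZ
⇒ Z over [I-1,I-2,II-1,II-2,III-1,III-2,III-3]: 176 consistent

II-2 ∈ {Mm ZZ, Mm Zz}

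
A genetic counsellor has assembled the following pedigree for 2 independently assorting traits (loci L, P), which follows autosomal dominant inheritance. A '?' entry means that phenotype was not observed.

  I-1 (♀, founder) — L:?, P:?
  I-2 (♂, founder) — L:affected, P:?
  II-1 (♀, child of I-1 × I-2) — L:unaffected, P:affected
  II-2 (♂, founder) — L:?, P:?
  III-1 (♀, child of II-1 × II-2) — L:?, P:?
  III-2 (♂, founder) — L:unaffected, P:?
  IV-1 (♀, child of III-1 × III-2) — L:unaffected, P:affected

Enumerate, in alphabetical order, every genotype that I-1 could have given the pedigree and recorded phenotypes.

I-1 ∈ {Ll PP, Ll Pp, Ll pp, ll PP, ll Pp, ll pp}

L/I-1 ? ·: ll|Ll
L/I-2 aff ·: Ll
L/II-1 un I-1×I-2: ll
L/II-2 ? ·: ll|Ll|LL
L/III-1 ? II-1×II-2: ll|Ll
L/III-2 un ·: ll
L/IV-1 un III-1×III-2: ll
⇒ L over [I-1,I-2,II-1,II-2,III-1,III-2,IV-1]: 8 consistent
P/I-1 ? ·: pp|Pp|PP
P/I-2 ? ·: pp|Pp|PP
P/II-1 aff I-1×I-2: Pp|PP
P/II-2 ? ·: pp|Pp|PP
P/III-1 ? II-1×II-2: pp|Pp|PP
P/III-2 ? ·: pp|Pp|PP
P/IV-1 aff III-1×III-2: Pp|PP
⇒ P over [I-1,I-2,II-1,II-2,III-1,III-2,IV-1]: 261 consistent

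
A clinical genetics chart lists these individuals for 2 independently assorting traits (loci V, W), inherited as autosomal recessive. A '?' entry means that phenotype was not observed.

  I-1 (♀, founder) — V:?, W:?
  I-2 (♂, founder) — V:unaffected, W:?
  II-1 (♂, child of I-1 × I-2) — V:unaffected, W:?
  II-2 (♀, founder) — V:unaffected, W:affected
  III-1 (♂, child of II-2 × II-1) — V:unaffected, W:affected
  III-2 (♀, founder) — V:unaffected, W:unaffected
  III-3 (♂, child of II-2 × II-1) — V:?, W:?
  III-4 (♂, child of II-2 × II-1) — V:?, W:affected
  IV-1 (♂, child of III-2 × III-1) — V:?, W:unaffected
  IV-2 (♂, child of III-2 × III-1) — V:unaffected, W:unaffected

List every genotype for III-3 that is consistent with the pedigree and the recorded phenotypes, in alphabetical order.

V/I-1 ? ·: VV|Vv|vv
V/I-2 un ·: VV|Vv
V/II-1 un I-1×I-2: VV|Vv
V/II-2 un ·: VV|Vv
V/III-1 un II-2×II-1: VV|Vv
V/III-2 un ·: VV|Vv
V/III-3 ? II-2×II-1: VV|Vv|vv
V/III-4 ? II-2×II-1: VV|Vv|vv
V/IV-1 ? III-2×III-1: VV|Vv|vv
V/IV-2 un III-2×III-1: VV|Vv
⇒ V over [I-1,I-2,II-1,II-2,III-1,III-2,III-3,III-4,IV-1,IV-2]: 1235 consistent
W/I-1 ? ·: WW|Ww|ww
W/I-2 ? ·: WW|Ww|ww
W/II-1 ? I-1×I-2: Ww|ww
W/II-2 aff ·: ww
W/III-1 aff II-2×II-1: ww
W/III-2 un ·: WW|Ww
W/III-3 ? II-2×II-1: Ww|ww
W/III-4 aff II-2×II-1: ww
W/IV-1 un III-2×III-1: Ww
W/IV-2 un III-2×III-1: Ww
⇒ W over [I-1,I-2,II-1,II-2,III-1,III-2,III-3,III-4,IV-1,IV-2]: 36 consistent

III-3 ∈ {VV Ww, VV ww, Vv Ww, Vv ww, vv Ww, vv ww}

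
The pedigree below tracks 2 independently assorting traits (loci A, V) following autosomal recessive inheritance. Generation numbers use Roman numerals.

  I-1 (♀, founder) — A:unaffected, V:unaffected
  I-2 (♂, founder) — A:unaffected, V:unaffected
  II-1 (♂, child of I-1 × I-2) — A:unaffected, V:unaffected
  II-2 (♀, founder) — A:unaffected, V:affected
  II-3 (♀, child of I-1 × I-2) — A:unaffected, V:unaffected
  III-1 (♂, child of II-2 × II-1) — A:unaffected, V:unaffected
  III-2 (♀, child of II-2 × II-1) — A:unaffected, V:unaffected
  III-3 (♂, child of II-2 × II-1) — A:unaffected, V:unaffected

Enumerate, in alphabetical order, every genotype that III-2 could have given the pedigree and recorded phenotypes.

III-2 ∈ {AA Vv, Aa Vv}

A/I-1 un ·: AA|Aa
A/I-2 un ·: AA|Aa
A/II-1 un I-1×I-2: AA|Aa
A/II-2 un ·: AA|Aa
A/II-3 un I-1×I-2: AA|Aa
A/III-1 un II-2×II-1: AA|Aa
A/III-2 un II-2×II-1: AA|Aa
A/III-3 un II-2×II-1: AA|Aa
⇒ A over [I-1,I-2,II-1,II-2,II-3,III-1,III-2,III-3]: 159 consistent
V/I-1 un ·: VV|Vv
V/I-2 un ·: VV|Vv
V/II-1 un I-1×I-2: VV|Vv
V/II-2 aff ·: vv
V/II-3 un I-1×I-2: VV|Vv
V/III-1 un II-2×II-1: Vv
V/III-2 un II-2×II-1: Vv
V/III-3 un II-2×II-1: Vv
⇒ V over [I-1,I-2,II-1,II-2,II-3,III-1,III-2,III-3]: 13 consistent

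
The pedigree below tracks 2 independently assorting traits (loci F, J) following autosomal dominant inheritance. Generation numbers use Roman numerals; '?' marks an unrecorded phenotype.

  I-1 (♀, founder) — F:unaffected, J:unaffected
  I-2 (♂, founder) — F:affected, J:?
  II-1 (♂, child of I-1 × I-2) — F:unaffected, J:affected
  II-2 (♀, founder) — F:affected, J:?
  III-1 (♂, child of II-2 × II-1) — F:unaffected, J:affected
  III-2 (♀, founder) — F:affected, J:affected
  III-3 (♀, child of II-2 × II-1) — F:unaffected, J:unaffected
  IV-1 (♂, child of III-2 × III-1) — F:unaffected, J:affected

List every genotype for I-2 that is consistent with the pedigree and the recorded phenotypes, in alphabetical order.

I-2 ∈ {Ff JJ, Ff Jj}

F/I-1 un ·: ff
F/I-2 aff ·: Ff
F/II-1 un I-1×I-2: ff
F/II-2 aff ·: Ff
F/III-1 un II-2×II-1: ff
F/III-2 aff ·: Ff
F/III-3 un II-2×II-1: ff
F/IV-1 un III-2×III-1: ff
⇒ F over [I-1,I-2,II-1,II-2,III-1,III-2,III-3,IV-1]: 1 consistent
J/I-1 un ·: jj
J/I-2 ? ·: Jj|JJ
J/II-1 aff I-1×I-2: Jj
J/II-2 ? ·: jj|Jj
J/III-1 aff II-2×II-1: Jj|JJ
J/III-2 aff ·: Jj|JJ
J/III-3 un II-2×II-1: jj
J/IV-1 aff III-2×III-1: Jj|JJ
⇒ J over [I-1,I-2,II-1,II-2,III-1,III-2,III-3,IV-1]: 22 consistent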